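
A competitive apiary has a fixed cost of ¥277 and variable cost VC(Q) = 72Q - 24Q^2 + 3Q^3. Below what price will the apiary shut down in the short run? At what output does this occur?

Short-run supply begins at min AVC. From VC = 72Q - 24Q^2 + 3Q^3, AVC = 72 - 24Q + 3Q^2.
dAVC/dQ = -24 + 6Q = 0 gives Q = 4. min AVC = 72 - 24·4 + 3·4^2 = 24.
So the shutdown price is ¥24.

¥24 per unit, at Q = 4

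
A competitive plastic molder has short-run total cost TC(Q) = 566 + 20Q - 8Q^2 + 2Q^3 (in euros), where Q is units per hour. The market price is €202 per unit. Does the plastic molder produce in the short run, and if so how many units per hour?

Variable cost is VC = 20Q - 8Q^2 + 2Q^3, so AVC = VC/Q = 20 - 8Q + 2Q^2 and MC = dTC/dQ = 20 - 16Q + 6Q^2.
AVC is minimized where dAVC/dQ = -8 + 4Q = 0, at Q = 2; min AVC = 20 - 8·2 + 2·2^2 = €12.
Since P = €202 ≥ min AVC = €12, price covers variable cost and the firm should produce.
Solving P = MC: -182 - 16Q + 6Q^2 = 0 ⇒ Q = -13/3 or 7. On the upward-sloping branch, Q* = 7.
Check: AVC at Q = 7 is €62 ≤ P, so revenue covers variable cost.
Profit = P·Q − TC = 202·7 − 1000 = €414.

Produce at Q = 7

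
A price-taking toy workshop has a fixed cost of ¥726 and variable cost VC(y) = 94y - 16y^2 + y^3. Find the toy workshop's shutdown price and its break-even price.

Shutdown price = min AVC. AVC = 94 - 16y + y^2, with vertex at y = 8 and minimum ¥30.
ATC = 726/y + 94 - 16y + y^2. Setting dATC/dy = −726/y^2 − 16 + 2y = 0 gives y = 11 (since 2·11^3 − 16·11^2 = 726).
min ATC = 726/11 + 94 − 16·11 + 11^2 = ¥105. That is the break-even price.
For ¥30 ≤ P < ¥105 the firm produces at a loss; below ¥30 it shuts down.

Shutdown price = ¥30; break-even price = ¥105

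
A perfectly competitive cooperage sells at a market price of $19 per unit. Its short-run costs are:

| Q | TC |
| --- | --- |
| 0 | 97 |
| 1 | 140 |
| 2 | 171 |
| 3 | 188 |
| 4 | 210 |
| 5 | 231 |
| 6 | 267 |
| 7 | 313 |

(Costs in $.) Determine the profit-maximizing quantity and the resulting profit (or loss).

Profit at each row (π = 19Q − TC): Q=0: -97; Q=1: -121; Q=2: -133; Q=3: -131; Q=4: -134; Q=5: -136; Q=6: -153; Q=7: -180.
Profit is highest at Q = 0. Equivalently, the lowest AVC in the table is 134/5 ≈ $26.80 at Q = 5, and P = $19 falls below it — price never covers variable cost, so the firm shuts down and loses only its fixed cost.

Q = 0 (shut down); profit = -$97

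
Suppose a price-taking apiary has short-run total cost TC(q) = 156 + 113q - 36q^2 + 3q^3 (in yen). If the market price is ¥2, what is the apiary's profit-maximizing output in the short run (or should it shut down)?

Shut down

Strip out fixed cost: VC = 113q - 36q^2 + 3q^3. Then AVC = 113 - 36q + 3q^2 and MC = 113 - 72q + 9q^2.
AVC hits its minimum where MC = AVC, at q = 6, giving min AVC = 113 - 36·6 + 3·6^2 = ¥5.
Since P = ¥2 < min AVC = ¥5, price fails to cover variable cost at any output.
Shutting down limits the loss to fixed cost, ¥156.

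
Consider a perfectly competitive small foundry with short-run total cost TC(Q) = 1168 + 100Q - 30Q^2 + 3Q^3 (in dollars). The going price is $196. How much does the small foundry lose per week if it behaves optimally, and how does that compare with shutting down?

Profit = -$16 at Q = 8

AVC = 100 - 30Q + 3Q^2; min AVC = $25 at Q = 5. Since P = $196 ≥ min AVC, the firm produces.
MC = 100 - 60Q + 9Q^2. Setting P = MC and taking the root on the rising branch gives Q* = 8.
TR = 196·8 = 1568. TC = 1168 + 416 = 1584. Profit = 1568 − 1584 = -$16.
That loss of $16 beats the $1168 the firm would lose by shutting down; producing recovers $1152 of fixed cost.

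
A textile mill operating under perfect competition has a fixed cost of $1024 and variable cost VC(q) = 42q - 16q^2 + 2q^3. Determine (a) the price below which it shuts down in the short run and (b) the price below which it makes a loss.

Shutdown price = $10; break-even price = $170

AVC = 42 - 16q + 2q^2; minimized at q = 4, giving min AVC = $10. That is the shutdown price.
ATC = 1024/q + 42 - 16q + 2q^2. Setting dATC/dq = −1024/q^2 − 16 + 4q = 0 gives q = 8 (since 4·8^3 − 16·8^2 = 1024).
min ATC = 1024/8 + 42 − 16·8 + 2·8^2 = $170. That is the break-even price.
Between these two prices the firm operates at a loss; above $170 it earns a profit.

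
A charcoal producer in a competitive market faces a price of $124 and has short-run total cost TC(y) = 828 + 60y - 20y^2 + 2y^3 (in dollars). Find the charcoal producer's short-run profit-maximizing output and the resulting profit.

AVC = 60 - 20y + 2y^2; min AVC = $10 at y = 5. Since P = $124 ≥ min AVC, the firm produces.
With MC = 60 - 40y + 6y^2, P = MC on the upward-sloping part at y* = 8.
TR = 124·8 = 992. TC = 828 + 224 = 1052. Profit = 992 − 1052 = -$60.
That loss of $60 beats the $828 the firm would lose by shutting down; producing recovers $768 of fixed cost.

Profit = -$60 at y = 8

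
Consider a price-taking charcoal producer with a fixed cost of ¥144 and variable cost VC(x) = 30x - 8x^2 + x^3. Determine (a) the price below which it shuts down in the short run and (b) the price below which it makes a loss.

Shutdown price = ¥14; break-even price = ¥42

Shutdown price = min AVC. AVC = 30 - 8x + x^2, with vertex at x = 4 and minimum ¥14.
ATC = 144/x + 30 - 8x + x^2. Setting dATC/dx = −144/x^2 − 8 + 2x = 0 gives x = 6 (since 2·6^3 − 8·6^2 = 144).
min ATC = 144/6 + 30 − 8·6 + 6^2 = ¥42. That is the break-even price.
For ¥14 ≤ P < ¥42 the firm produces at a loss; below ¥14 it shuts down.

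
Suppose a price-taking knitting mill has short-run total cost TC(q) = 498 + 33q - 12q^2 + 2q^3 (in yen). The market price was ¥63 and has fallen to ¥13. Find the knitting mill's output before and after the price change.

MC = 33 - 24q + 6q^2; the shutdown threshold is min AVC = ¥15 (at q = 3).
At P = ¥63 ≥ min AVC, set P = MC on the rising branch: q = 5.
At P = ¥13 < min AVC = ¥15, price no longer covers variable cost at any output, so the firm shuts down: q = 0.

Output falls from 5 to 0 (the firm shuts down)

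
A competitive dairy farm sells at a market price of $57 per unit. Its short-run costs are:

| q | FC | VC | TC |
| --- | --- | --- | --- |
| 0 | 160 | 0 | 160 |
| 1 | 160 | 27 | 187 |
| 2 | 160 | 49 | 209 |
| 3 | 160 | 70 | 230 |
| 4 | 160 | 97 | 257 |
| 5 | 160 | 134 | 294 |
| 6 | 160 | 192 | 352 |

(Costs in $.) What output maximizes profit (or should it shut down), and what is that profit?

Compute π = P·q − TC at each output: q=0: -160; q=1: -130; q=2: -95; q=3: -59; q=4: -29; q=5: -9; q=6: -10.
Profit is maximized at q = 5. AVC there is 134/5 = $26.80 ≤ P, so producing beats shutting down (which would give -$160).

q = 5; profit = -$9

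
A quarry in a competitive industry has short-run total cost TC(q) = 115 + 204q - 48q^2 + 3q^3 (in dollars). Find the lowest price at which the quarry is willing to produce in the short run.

$12 per unit

The shutdown price is the minimum of AVC. VC = 204q - 48q^2 + 3q^3, so AVC = 204 - 48q + 3q^2.
dAVC/dq = -48 + 6q = 0 gives q = 8. min AVC = 204 - 48·8 + 3·8^2 = 12.
For P < $12 the firm produces nothing.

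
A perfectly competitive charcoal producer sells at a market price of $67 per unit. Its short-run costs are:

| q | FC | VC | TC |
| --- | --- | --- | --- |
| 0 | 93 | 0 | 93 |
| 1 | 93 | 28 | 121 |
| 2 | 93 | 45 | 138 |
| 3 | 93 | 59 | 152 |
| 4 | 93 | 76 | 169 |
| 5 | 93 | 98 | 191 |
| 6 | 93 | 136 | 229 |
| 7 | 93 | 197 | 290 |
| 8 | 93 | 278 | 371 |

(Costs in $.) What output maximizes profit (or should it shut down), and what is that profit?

q = 7; profit = $179

Profit at each row (π = 67q − TC): q=0: -93; q=1: -54; q=2: -4; q=3: 49; q=4: 99; q=5: 144; q=6: 173; q=7: 179; q=8: 165.
Profit is maximized at q = 7. AVC there is 197/7 = $28.14 ≤ P, so producing beats shutting down (which would give -$93).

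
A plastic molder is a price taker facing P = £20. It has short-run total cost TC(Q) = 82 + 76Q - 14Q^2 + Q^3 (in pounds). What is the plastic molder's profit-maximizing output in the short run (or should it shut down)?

Strip out fixed cost: VC = 76Q - 14Q^2 + Q^3. Then AVC = 76 - 14Q + Q^2 and MC = 76 - 28Q + 3Q^2.
The AVC parabola has its vertex at Q = 14/2 = 7, where AVC = 76 - 14·7 + 7^2 = £27.
P = £20 lies below min AVC = £27; no output level covers variable cost.
Shutting down limits the loss to fixed cost, £82.

Shut down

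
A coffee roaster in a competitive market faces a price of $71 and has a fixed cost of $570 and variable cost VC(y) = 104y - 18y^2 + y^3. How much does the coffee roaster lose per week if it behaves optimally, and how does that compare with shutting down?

AVC = 104 - 18y + y^2; min AVC = $23 at y = 9. Since P = $71 ≥ min AVC, the firm produces.
MC = 104 - 36y + 3y^2. Setting P = MC and taking the root on the rising branch gives y* = 11.
TR = 71·11 = 781. TC = 570 + 297 = 867. Profit = 781 − 867 = -$86.
By producing, the firm covers all variable cost plus $484 of fixed cost; shutting down would lose the full $570.

Profit = -$86 at y = 11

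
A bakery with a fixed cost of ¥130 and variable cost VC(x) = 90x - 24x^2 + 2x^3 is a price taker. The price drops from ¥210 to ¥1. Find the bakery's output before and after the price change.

Output falls from 10 to 0 (the firm shuts down)

AVC = 90 - 24x + 2x^2, minimized at x = 6 where min AVC = ¥18. MC = 90 - 48x + 6x^2.
With P = ¥210 above the shutdown price, P = MC gives x = 10.
At P = ¥1 < min AVC = ¥18, price no longer covers variable cost at any output, so the firm shuts down: x = 0.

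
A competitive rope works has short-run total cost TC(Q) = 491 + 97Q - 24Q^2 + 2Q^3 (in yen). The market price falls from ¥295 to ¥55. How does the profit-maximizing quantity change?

MC = 97 - 48Q + 6Q^2; the shutdown threshold is min AVC = ¥25 (at Q = 6).
At P = ¥295 ≥ min AVC, set P = MC on the rising branch: Q = 11.
At P = ¥55 ≥ min AVC, set P = MC: Q = 7. The firm stays open but cuts output.

Output falls from 11 to 7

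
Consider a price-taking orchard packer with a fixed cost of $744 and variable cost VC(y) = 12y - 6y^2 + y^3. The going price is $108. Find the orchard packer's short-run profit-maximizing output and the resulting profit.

Profit = -$104 at y = 8

AVC = 12 - 6y + y^2 has its minimum $3 at y = 3; price $108 clears that bar, so the firm operates.
MC = 12 - 12y + 3y^2. Setting P = MC and taking the root on the rising branch gives y* = 8.
TR = 108·8 = 864. TC = 744 + 224 = 968. Profit = 864 − 968 = -$104.
By producing, the firm covers all variable cost plus $640 of fixed cost; shutting down would lose the full $744.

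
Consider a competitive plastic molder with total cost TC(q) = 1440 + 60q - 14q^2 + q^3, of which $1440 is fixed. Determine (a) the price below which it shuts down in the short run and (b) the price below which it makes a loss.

AVC = 60 - 14q + q^2; minimized at q = 7, giving min AVC = $11. That is the shutdown price.
ATC = 1440/q + 60 - 14q + q^2. Setting dATC/dq = −1440/q^2 − 14 + 2q = 0 gives q = 12 (since 2·12^3 − 14·12^2 = 1440).
min ATC = 1440/12 + 60 − 14·12 + 12^2 = $156. That is the break-even price.
Between these two prices the firm operates at a loss; above $156 it earns a profit.

Shutdown price = $11; break-even price = $156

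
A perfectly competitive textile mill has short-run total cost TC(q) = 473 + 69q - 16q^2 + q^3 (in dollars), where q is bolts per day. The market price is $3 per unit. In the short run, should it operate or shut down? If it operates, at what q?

Shut down

From TC, MC = TC'(q) = 69 - 32q + 3q^2 and AVC = VC/q = 69 - 16q + q^2.
The AVC parabola has its vertex at q = 16/2 = 8, where AVC = 69 - 16·8 + 8^2 = $5.
P = $3 lies below min AVC = $5; no output level covers variable cost.
The firm minimizes its loss by shutting down and losing only its fixed cost of $473.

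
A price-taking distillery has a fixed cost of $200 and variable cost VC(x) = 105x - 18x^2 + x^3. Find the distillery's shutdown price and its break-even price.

AVC = 105 - 18x + x^2; minimized at x = 9, giving min AVC = $24. That is the shutdown price.
ATC = 200/x + 105 - 18x + x^2. Setting dATC/dx = −200/x^2 − 18 + 2x = 0 gives x = 10 (since 2·10^3 − 18·10^2 = 200).
min ATC = 200/10 + 105 − 18·10 + 10^2 = $45. That is the break-even price.
For $24 ≤ P < $45 the firm produces at a loss; below $24 it shuts down.

Shutdown price = $24; break-even price = $45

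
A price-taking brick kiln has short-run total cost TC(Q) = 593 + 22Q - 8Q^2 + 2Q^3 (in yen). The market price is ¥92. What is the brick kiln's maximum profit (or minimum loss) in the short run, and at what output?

AVC = 22 - 8Q + 2Q^2 has its minimum ¥14 at Q = 2; price ¥92 clears that bar, so the firm operates.
With MC = 22 - 16Q + 6Q^2, P = MC on the upward-sloping part at Q* = 5.
TR = 92·5 = 460. TC = 593 + 160 = 753. Profit = 460 − 753 = -¥293.
By producing, the firm covers all variable cost plus ¥300 of fixed cost; shutting down would lose the full ¥593.

Profit = -¥293 at Q = 5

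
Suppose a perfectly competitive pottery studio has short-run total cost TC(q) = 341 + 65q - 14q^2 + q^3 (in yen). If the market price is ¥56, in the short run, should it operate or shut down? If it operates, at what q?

Produce at q = 9

From TC, MC = TC'(q) = 65 - 28q + 3q^2 and AVC = VC/q = 65 - 14q + q^2.
AVC hits its minimum where MC = AVC, at q = 7, giving min AVC = 65 - 14·7 + 7^2 = ¥16.
Since P = ¥56 ≥ min AVC = ¥16, price covers variable cost and the firm should produce.
Set P = MC: 56 = 65 - 28q + 3q^2 → 9 - 28q + 3q^2 = 0. The roots are q = 1/3 and q = 9; the profit-maximizing output is on the rising part of MC, so q* = 9.
Check: AVC at q = 9 is ¥20 ≤ P, so revenue covers variable cost.
Profit = P·q − TC = 56·9 − 521 = -¥17, a loss, but smaller than the ¥341 fixed cost the firm would lose by shutting down.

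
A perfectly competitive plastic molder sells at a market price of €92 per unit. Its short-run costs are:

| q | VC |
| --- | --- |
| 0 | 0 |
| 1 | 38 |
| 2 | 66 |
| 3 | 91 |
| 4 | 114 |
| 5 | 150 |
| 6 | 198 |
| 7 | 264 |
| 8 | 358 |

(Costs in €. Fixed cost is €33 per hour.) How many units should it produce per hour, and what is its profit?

Compute π = P·q − TC at each output: q=0: -33; q=1: 21; q=2: 85; q=3: 152; q=4: 221; q=5: 277; q=6: 321; q=7: 347; q=8: 345.
Profit is maximized at q = 7. AVC there is 264/7 = €37.71 ≤ P, so producing beats shutting down (which would give -€33).

q = 7; profit = €347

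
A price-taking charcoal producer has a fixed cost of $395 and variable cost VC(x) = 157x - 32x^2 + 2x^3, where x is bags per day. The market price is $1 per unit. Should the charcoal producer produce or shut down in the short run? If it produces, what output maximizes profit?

From TC, MC = TC'(x) = 157 - 64x + 6x^2 and AVC = VC/x = 157 - 32x + 2x^2.
AVC is minimized where dAVC/dx = -32 + 4x = 0, at x = 8; min AVC = 157 - 32·8 + 2·8^2 = $29.
Since P = $1 < min AVC = $29, price fails to cover variable cost at any output.
The firm minimizes its loss by shutting down and losing only its fixed cost of $395.

Shut down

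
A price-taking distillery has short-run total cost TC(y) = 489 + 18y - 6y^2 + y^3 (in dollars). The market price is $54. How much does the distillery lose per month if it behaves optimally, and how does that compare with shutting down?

Profit = -$273 at y = 6

AVC = 18 - 6y + y^2; min AVC = $9 at y = 3. Since P = $54 ≥ min AVC, the firm produces.
With MC = 18 - 12y + 3y^2, P = MC on the upward-sloping part at y* = 6.
TR = 54·6 = 324. TC = 489 + 108 = 597. Profit = 324 − 597 = -$273.
Shutting down would mean losing the fixed cost of $489, so operating at a loss of $273 is better by $216.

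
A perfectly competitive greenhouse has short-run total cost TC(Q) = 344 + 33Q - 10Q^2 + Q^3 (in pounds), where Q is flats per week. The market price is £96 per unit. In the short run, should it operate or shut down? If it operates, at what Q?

Produce at Q = 9

Strip out fixed cost: VC = 33Q - 10Q^2 + Q^3. Then AVC = 33 - 10Q + Q^2 and MC = 33 - 20Q + 3Q^2.
AVC is minimized where dAVC/dQ = -10 + 2Q = 0, at Q = 5; min AVC = 33 - 10·5 + 5^2 = £8.
P = £96 exceeds min AVC = £8, so the firm stays open.
Solving P = MC: -63 - 20Q + 3Q^2 = 0 ⇒ Q = -7/3 or 9. On the upward-sloping branch, Q* = 9.
Check: AVC at Q = 9 is £24 ≤ P, so revenue covers variable cost.
Profit = P·Q − TC = 96·9 − 560 = £304.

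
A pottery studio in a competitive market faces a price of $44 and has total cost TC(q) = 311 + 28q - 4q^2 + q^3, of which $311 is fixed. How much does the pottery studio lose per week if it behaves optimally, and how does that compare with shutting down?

Profit = -$247 at q = 4

AVC = 28 - 4q + q^2 has its minimum $24 at q = 2; price $44 clears that bar, so the firm operates.
With MC = 28 - 8q + 3q^2, P = MC on the upward-sloping part at q* = 4.
TR = 44·4 = 176. TC = 311 + 112 = 423. Profit = 176 − 423 = -$247.
Shutting down would mean losing the fixed cost of $311, so operating at a loss of $247 is better by $64.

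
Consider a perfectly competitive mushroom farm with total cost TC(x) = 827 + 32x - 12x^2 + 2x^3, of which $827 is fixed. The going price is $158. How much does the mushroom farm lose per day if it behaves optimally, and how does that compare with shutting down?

Profit = -$43 at x = 7

AVC = 32 - 12x + 2x^2; min AVC = $14 at x = 3. Since P = $158 ≥ min AVC, the firm produces.
MC = 32 - 24x + 6x^2. Setting P = MC and taking the root on the rising branch gives x* = 7.
TR = 158·7 = 1106. TC = 827 + 322 = 1149. Profit = 1106 − 1149 = -$43.
Shutting down would mean losing the fixed cost of $827, so operating at a loss of $43 is better by $784.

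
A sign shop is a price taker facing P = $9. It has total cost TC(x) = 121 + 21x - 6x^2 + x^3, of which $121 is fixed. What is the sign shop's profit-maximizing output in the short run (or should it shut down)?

Variable cost is VC = 21x - 6x^2 + x^3, so AVC = VC/x = 21 - 6x + x^2 and MC = dTC/dx = 21 - 12x + 3x^2.
AVC is minimized where dAVC/dx = -6 + 2x = 0, at x = 3; min AVC = 21 - 6·3 + 3^2 = $12.
Since P = $9 < min AVC = $12, price fails to cover variable cost at any output.
The firm minimizes its loss by shutting down and losing only its fixed cost of $121.

Shut down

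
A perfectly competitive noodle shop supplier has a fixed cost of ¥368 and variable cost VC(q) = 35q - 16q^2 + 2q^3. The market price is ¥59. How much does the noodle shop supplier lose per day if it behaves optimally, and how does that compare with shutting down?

Profit = -¥80 at q = 6

AVC = 35 - 16q + 2q^2 has its minimum ¥3 at q = 4; price ¥59 clears that bar, so the firm operates.
MC = 35 - 32q + 6q^2. Setting P = MC and taking the root on the rising branch gives q* = 6.
TR = 59·6 = 354. TC = 368 + 66 = 434. Profit = 354 − 434 = -¥80.
Shutting down would mean losing the fixed cost of ¥368, so operating at a loss of ¥80 is better by ¥288.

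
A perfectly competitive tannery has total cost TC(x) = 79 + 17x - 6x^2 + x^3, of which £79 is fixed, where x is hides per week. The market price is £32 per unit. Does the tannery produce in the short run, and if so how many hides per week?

Produce at x = 5

From TC, MC = TC'(x) = 17 - 12x + 3x^2 and AVC = VC/x = 17 - 6x + x^2.
AVC is minimized where dAVC/dx = -6 + 2x = 0, at x = 3; min AVC = 17 - 6·3 + 3^2 = £8.
P = £32 exceeds min AVC = £8, so the firm stays open.
Solving P = MC: -15 - 12x + 3x^2 = 0 ⇒ x = -1 or 5. On the upward-sloping branch, x* = 5.
Check: AVC at x = 5 is £12 ≤ P, so revenue covers variable cost.
Profit = P·x − TC = 32·5 − 139 = £21.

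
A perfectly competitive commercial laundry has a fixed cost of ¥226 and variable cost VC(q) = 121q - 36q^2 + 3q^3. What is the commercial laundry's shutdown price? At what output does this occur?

Short-run supply begins at min AVC. From VC = 121q - 36q^2 + 3q^3, AVC = 121 - 36q + 3q^2.
At the minimum of AVC, MC = AVC. MC = 121 - 72q + 9q^2; setting MC = AVC gives 6q^2 - 36q = 0, so q = 6. min AVC = 13.
So the shutdown price is ¥13.

¥13 per unit, at q = 6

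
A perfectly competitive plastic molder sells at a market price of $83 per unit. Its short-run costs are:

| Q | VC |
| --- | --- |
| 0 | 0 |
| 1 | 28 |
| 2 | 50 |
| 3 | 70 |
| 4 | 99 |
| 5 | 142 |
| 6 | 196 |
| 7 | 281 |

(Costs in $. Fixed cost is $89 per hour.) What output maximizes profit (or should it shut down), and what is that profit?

Q = 6; profit = $213

Compute π = P·Q − TC at each output: Q=0: -89; Q=1: -34; Q=2: 27; Q=3: 90; Q=4: 144; Q=5: 184; Q=6: 213; Q=7: 211.
Profit is maximized at Q = 6. AVC there is 196/6 = $32.67 ≤ P, so producing beats shutting down (which would give -$89).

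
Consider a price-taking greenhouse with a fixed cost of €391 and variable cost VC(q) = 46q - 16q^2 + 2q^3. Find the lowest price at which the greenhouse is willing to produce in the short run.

€14 per unit

The firm shuts down when price falls below the minimum of average variable cost. AVC = VC/q = 46 - 16q + 2q^2.
dAVC/dq = -16 + 4q = 0 gives q = 4. min AVC = 46 - 16·4 + 2·4^2 = 14.
The firm shuts down for any P below €14.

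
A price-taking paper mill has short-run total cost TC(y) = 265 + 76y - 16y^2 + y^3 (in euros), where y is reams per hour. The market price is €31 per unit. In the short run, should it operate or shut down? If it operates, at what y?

Variable cost is VC = 76y - 16y^2 + y^3, so AVC = VC/y = 76 - 16y + y^2 and MC = dTC/dy = 76 - 32y + 3y^2.
AVC is minimized where dAVC/dy = -16 + 2y = 0, at y = 8; min AVC = 76 - 16·8 + 8^2 = €12.
Because €31 ≥ €12, revenue can cover variable cost; the firm operates.
Set P = MC: 31 = 76 - 32y + 3y^2 → 45 - 32y + 3y^2 = 0. The roots are y = 5/3 and y = 9; the profit-maximizing output is on the rising part of MC, so y* = 9.
Check: AVC at y = 9 is €13 ≤ P, so revenue covers variable cost.
Profit = P·y − TC = 31·9 − 382 = -€103, a loss, but smaller than the €265 fixed cost the firm would lose by shutting down.

Produce at y = 9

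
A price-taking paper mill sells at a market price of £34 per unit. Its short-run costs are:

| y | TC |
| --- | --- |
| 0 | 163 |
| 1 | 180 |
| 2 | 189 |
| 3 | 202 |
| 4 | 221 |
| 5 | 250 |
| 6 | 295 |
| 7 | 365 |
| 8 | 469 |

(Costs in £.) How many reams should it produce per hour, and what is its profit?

Compute π = P·y − TC at each output: y=0: -163; y=1: -146; y=2: -121; y=3: -100; y=4: -85; y=5: -80; y=6: -91; y=7: -127; y=8: -197.
Profit is maximized at y = 5. AVC there is 87/5 = £17.40 ≤ P, so producing beats shutting down (which would give -£163).

y = 5; profit = -£80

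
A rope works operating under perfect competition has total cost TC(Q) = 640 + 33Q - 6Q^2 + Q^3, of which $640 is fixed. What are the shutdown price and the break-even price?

Shutdown price = $24; break-even price = $129

Shutdown price = min AVC. AVC = 33 - 6Q + Q^2, with vertex at Q = 3 and minimum $24.
ATC = 640/Q + 33 - 6Q + Q^2. Setting dATC/dQ = −640/Q^2 − 6 + 2Q = 0 gives Q = 8 (since 2·8^3 − 6·8^2 = 640).
min ATC = 640/8 + 33 − 6·8 + 8^2 = $129. That is the break-even price.
Between these two prices the firm operates at a loss; above $129 it earns a profit.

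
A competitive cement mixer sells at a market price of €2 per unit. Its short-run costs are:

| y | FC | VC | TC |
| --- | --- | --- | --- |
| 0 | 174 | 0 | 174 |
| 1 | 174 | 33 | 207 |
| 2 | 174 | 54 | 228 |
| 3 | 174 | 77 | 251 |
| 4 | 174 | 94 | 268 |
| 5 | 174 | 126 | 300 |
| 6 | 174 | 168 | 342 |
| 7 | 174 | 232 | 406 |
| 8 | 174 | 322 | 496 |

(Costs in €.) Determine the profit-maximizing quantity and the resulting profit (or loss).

y = 0 (shut down); profit = -€174

Profit at each row (π = 2y − TC): y=0: -174; y=1: -205; y=2: -224; y=3: -245; y=4: -260; y=5: -290; y=6: -330; y=7: -392; y=8: -480.
Profit is highest at y = 0. Equivalently, the lowest AVC in the table is 94/4 ≈ €23.50 at y = 4, and P = €2 falls below it — price never covers variable cost, so the firm shuts down and loses only its fixed cost.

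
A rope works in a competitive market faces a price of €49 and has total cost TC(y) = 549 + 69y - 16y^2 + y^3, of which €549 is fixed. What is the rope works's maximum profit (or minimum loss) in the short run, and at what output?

AVC = 69 - 16y + y^2 has its minimum €5 at y = 8; price €49 clears that bar, so the firm operates.
With MC = 69 - 32y + 3y^2, P = MC on the upward-sloping part at y* = 10.
TR = 49·10 = 490. TC = 549 + 90 = 639. Profit = 490 − 639 = -€149.
By producing, the firm covers all variable cost plus €400 of fixed cost; shutting down would lose the full €549.

Profit = -€149 at y = 10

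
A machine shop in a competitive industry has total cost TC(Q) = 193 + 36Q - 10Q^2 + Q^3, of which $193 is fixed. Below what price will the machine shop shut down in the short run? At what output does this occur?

$11 per unit, at Q = 5

Short-run supply begins at min AVC. From VC = 36Q - 10Q^2 + Q^3, AVC = 36 - 10Q + Q^2.
At the minimum of AVC, MC = AVC. MC = 36 - 20Q + 3Q^2; setting MC = AVC gives 2Q^2 - 10Q = 0, so Q = 5. min AVC = 11.
The firm shuts down for any P below $11.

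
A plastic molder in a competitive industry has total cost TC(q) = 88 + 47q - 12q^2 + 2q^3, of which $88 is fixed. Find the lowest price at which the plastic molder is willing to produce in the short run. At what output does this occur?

Short-run supply begins at min AVC. From VC = 47q - 12q^2 + 2q^3, AVC = 47 - 12q + 2q^2.
dAVC/dq = -12 + 4q = 0 gives q = 3. min AVC = 47 - 12·3 + 2·3^2 = 29.
For P < $29 the firm produces nothing.

$29 per unit, at q = 3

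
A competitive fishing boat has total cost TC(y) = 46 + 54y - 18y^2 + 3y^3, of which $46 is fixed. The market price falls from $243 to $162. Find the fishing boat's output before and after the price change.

MC = 54 - 36y + 9y^2; the shutdown threshold is min AVC = $27 (at y = 3).
At P = $243 ≥ min AVC, set P = MC on the rising branch: y = 7.
At P = $162 ≥ min AVC, set P = MC: y = 6. The firm stays open but cuts output.

Output falls from 7 to 6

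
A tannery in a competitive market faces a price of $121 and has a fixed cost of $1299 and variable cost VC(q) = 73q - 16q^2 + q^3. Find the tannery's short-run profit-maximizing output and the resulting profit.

Profit = -$147 at q = 12

AVC = 73 - 16q + q^2 has its minimum $9 at q = 8; price $121 clears that bar, so the firm operates.
With MC = 73 - 32q + 3q^2, P = MC on the upward-sloping part at q* = 12.
TR = 121·12 = 1452. TC = 1299 + 300 = 1599. Profit = 1452 − 1599 = -$147.
That loss of $147 beats the $1299 the firm would lose by shutting down; producing recovers $1152 of fixed cost.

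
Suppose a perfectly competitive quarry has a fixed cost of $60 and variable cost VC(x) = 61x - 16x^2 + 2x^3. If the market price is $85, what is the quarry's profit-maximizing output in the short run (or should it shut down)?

Strip out fixed cost: VC = 61x - 16x^2 + 2x^3. Then AVC = 61 - 16x + 2x^2 and MC = 61 - 32x + 6x^2.
AVC is minimized where dAVC/dx = -16 + 4x = 0, at x = 4; min AVC = 61 - 16·4 + 2·4^2 = $29.
Since P = $85 ≥ min AVC = $29, price covers variable cost and the firm should produce.
P = MC gives -24 - 32x + 6x^2 = 0, with roots -2/3 and 6. Take the larger (rising MC): x* = 6.
Check: AVC at x = 6 is $37 ≤ P, so revenue covers variable cost.
Profit = P·x − TC = 85·6 − 282 = $228.

Produce at x = 6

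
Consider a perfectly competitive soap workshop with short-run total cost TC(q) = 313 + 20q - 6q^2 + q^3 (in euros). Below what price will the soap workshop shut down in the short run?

Short-run supply begins at min AVC. From VC = 20q - 6q^2 + q^3, AVC = 20 - 6q + q^2.
At the minimum of AVC, MC = AVC. MC = 20 - 12q + 3q^2; setting MC = AVC gives 2q^2 - 6q = 0, so q = 3. min AVC = 11.
For P < €11 the firm produces nothing.

€11 per unit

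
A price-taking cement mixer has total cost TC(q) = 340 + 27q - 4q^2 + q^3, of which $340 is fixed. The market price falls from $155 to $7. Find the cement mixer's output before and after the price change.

AVC = 27 - 4q + q^2, minimized at q = 2 where min AVC = $23. MC = 27 - 8q + 3q^2.
At P = $155 ≥ min AVC, set P = MC on the rising branch: q = 8.
At P = $7 < min AVC = $23, price no longer covers variable cost at any output, so the firm shuts down: q = 0.

Output falls from 8 to 0 (the firm shuts down)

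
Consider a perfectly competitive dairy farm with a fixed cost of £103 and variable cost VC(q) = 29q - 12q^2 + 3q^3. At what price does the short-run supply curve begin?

£17 per unit

The shutdown price is the minimum of AVC. VC = 29q - 12q^2 + 3q^3, so AVC = 29 - 12q + 3q^2.
dAVC/dq = -12 + 6q = 0 gives q = 2. min AVC = 29 - 12·2 + 3·2^2 = 17.
For P < £17 the firm produces nothing.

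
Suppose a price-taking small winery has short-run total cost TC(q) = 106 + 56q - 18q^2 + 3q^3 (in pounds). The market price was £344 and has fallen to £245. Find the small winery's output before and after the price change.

AVC = 56 - 18q + 3q^2, minimized at q = 3 where min AVC = £29. MC = 56 - 36q + 9q^2.
With P = £344 above the shutdown price, P = MC gives q = 8.
At P = £245 ≥ min AVC, set P = MC: q = 7. The firm stays open but cuts output.

Output falls from 8 to 7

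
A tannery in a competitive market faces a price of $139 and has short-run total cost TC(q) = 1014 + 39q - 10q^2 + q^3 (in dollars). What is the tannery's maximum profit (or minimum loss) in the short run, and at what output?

Profit = -$14 at q = 10

AVC = 39 - 10q + q^2; min AVC = $14 at q = 5. Since P = $139 ≥ min AVC, the firm produces.
With MC = 39 - 20q + 3q^2, P = MC on the upward-sloping part at q* = 10.
TR = 139·10 = 1390. TC = 1014 + 390 = 1404. Profit = 1390 − 1404 = -$14.
Shutting down would mean losing the fixed cost of $1014, so operating at a loss of $14 is better by $1000.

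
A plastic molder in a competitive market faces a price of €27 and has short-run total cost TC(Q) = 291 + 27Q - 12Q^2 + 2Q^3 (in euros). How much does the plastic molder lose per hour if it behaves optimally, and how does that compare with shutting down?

AVC = 27 - 12Q + 2Q^2; min AVC = €9 at Q = 3. Since P = €27 ≥ min AVC, the firm produces.
MC = 27 - 24Q + 6Q^2. Setting P = MC and taking the root on the rising branch gives Q* = 4.
TR = 27·4 = 108. TC = 291 + 44 = 335. Profit = 108 − 335 = -€227.
Shutting down would mean losing the fixed cost of €291, so operating at a loss of €227 is better by €64.

Profit = -€227 at Q = 4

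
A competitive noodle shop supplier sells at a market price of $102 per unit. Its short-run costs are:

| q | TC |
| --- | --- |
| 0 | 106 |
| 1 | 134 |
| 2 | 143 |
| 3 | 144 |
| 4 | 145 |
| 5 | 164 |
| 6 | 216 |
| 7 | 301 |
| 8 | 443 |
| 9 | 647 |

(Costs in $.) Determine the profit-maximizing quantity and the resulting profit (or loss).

q = 7; profit = $413

Profit at each row (π = 102q − TC): q=0: -106; q=1: -32; q=2: 61; q=3: 162; q=4: 263; q=5: 346; q=6: 396; q=7: 413; q=8: 373; q=9: 271.
Profit is maximized at q = 7. AVC there is 195/7 = $27.86 ≤ P, so producing beats shutting down (which would give -$106).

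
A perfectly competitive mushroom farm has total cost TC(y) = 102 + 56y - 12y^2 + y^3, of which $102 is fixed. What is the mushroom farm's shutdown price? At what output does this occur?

The shutdown price is the minimum of AVC. VC = 56y - 12y^2 + y^3, so AVC = 56 - 12y + y^2.
At the minimum of AVC, MC = AVC. MC = 56 - 24y + 3y^2; setting MC = AVC gives 2y^2 - 12y = 0, so y = 6. min AVC = 20.
The firm shuts down for any P below $20.

$20 per unit, at y = 6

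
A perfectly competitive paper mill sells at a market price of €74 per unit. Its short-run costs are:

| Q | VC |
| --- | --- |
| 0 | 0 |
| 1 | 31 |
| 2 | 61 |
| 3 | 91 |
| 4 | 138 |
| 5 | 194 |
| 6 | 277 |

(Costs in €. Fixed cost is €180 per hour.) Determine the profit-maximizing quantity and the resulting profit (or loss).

Q = 5; profit = -€4

Compute π = P·Q − TC at each output: Q=0: -180; Q=1: -137; Q=2: -93; Q=3: -49; Q=4: -22; Q=5: -4; Q=6: -13.
Profit is maximized at Q = 5. AVC there is 194/5 = €38.80 ≤ P, so producing beats shutting down (which would give -€180).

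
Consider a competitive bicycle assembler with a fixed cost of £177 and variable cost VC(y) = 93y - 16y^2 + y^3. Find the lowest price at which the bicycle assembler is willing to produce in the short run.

The shutdown price is the minimum of AVC. VC = 93y - 16y^2 + y^3, so AVC = 93 - 16y + y^2.
At the minimum of AVC, MC = AVC. MC = 93 - 32y + 3y^2; setting MC = AVC gives 2y^2 - 16y = 0, so y = 8. min AVC = 29.
For P < £29 the firm produces nothing.

£29 per unit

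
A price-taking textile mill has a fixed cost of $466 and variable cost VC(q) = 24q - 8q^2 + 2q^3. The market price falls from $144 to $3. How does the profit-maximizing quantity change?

Output falls from 6 to 0 (the firm shuts down)

AVC = 24 - 8q + 2q^2, minimized at q = 2 where min AVC = $16. MC = 24 - 16q + 6q^2.
At P = $144 ≥ min AVC, set P = MC on the rising branch: q = 6.
At P = $3 < min AVC = $16, price no longer covers variable cost at any output, so the firm shuts down: q = 0.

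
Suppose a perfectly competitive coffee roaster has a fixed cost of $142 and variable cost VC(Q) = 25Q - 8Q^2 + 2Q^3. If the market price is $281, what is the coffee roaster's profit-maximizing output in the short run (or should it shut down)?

Produce at Q = 8

From TC, MC = TC'(Q) = 25 - 16Q + 6Q^2 and AVC = VC/Q = 25 - 8Q + 2Q^2.
AVC is minimized where dAVC/dQ = -8 + 4Q = 0, at Q = 2; min AVC = 25 - 8·2 + 2·2^2 = $17.
P = $281 exceeds min AVC = $17, so the firm stays open.
Solving P = MC: -256 - 16Q + 6Q^2 = 0 ⇒ Q = -16/3 or 8. On the upward-sloping branch, Q* = 8.
Check: AVC at Q = 8 is $89 ≤ P, so revenue covers variable cost.
Profit = P·Q − TC = 281·8 − 854 = $1394.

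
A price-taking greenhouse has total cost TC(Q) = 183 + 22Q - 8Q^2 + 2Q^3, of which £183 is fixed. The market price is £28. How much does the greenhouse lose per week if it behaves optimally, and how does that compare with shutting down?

Profit = -£147 at Q = 3

AVC = 22 - 8Q + 2Q^2; min AVC = £14 at Q = 2. Since P = £28 ≥ min AVC, the firm produces.
With MC = 22 - 16Q + 6Q^2, P = MC on the upward-sloping part at Q* = 3.
TR = 28·3 = 84. TC = 183 + 48 = 231. Profit = 84 − 231 = -£147.
By producing, the firm covers all variable cost plus £36 of fixed cost; shutting down would lose the full £183.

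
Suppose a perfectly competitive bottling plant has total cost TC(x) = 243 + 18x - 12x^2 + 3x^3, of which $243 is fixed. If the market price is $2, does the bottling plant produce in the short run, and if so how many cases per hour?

Shut down

Strip out fixed cost: VC = 18x - 12x^2 + 3x^3. Then AVC = 18 - 12x + 3x^2 and MC = 18 - 24x + 9x^2.
The AVC parabola has its vertex at x = 12/6 = 2, where AVC = 18 - 12·2 + 3·2^2 = $6.
Since P = $2 < min AVC = $6, price fails to cover variable cost at any output.
The firm minimizes its loss by shutting down and losing only its fixed cost of $243.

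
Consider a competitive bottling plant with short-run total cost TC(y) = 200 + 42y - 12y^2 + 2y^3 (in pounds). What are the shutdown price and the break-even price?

Shutdown price = £24; break-even price = £72

Shutdown price = min AVC. AVC = 42 - 12y + 2y^2, with vertex at y = 3 and minimum £24.
ATC = 200/y + 42 - 12y + 2y^2. Setting dATC/dy = −200/y^2 − 12 + 4y = 0 gives y = 5 (since 4·5^3 − 12·5^2 = 200).
min ATC = 200/5 + 42 − 12·5 + 2·5^2 = £72. That is the break-even price.
For £24 ≤ P < £72 the firm produces at a loss; below £24 it shuts down.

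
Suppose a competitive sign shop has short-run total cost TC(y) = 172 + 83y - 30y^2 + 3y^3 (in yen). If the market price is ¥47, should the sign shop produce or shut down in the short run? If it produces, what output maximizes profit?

Produce at y = 6

Strip out fixed cost: VC = 83y - 30y^2 + 3y^3. Then AVC = 83 - 30y + 3y^2 and MC = 83 - 60y + 9y^2.
AVC is minimized where dAVC/dy = -30 + 6y = 0, at y = 5; min AVC = 83 - 30·5 + 3·5^2 = ¥8.
Since P = ¥47 ≥ min AVC = ¥8, price covers variable cost and the firm should produce.
Solving P = MC: 36 - 60y + 9y^2 = 0 ⇒ y = 2/3 or 6. On the upward-sloping branch, y* = 6.
Check: AVC at y = 6 is ¥11 ≤ P, so revenue covers variable cost.
Profit = P·y − TC = 47·6 − 238 = ¥44.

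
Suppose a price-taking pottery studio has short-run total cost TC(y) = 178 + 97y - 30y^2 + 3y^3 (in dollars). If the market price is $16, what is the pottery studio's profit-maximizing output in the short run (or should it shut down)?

Shut down

Strip out fixed cost: VC = 97y - 30y^2 + 3y^3. Then AVC = 97 - 30y + 3y^2 and MC = 97 - 60y + 9y^2.
The AVC parabola has its vertex at y = 30/6 = 5, where AVC = 97 - 30·5 + 3·5^2 = $22.
Since P = $16 < min AVC = $22, price fails to cover variable cost at any output.
The firm minimizes its loss by shutting down and losing only its fixed cost of $178.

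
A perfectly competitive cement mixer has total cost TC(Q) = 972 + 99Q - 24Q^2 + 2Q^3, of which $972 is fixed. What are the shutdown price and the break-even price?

Shutdown price = $27; break-even price = $153

Shutdown price = min AVC. AVC = 99 - 24Q + 2Q^2, with vertex at Q = 6 and minimum $27.
ATC = 972/Q + 99 - 24Q + 2Q^2. Setting dATC/dQ = −972/Q^2 − 24 + 4Q = 0 gives Q = 9 (since 4·9^3 − 24·9^2 = 972).
min ATC = 972/9 + 99 − 24·9 + 2·9^2 = $153. That is the break-even price.
For $27 ≤ P < $153 the firm produces at a loss; below $27 it shuts down.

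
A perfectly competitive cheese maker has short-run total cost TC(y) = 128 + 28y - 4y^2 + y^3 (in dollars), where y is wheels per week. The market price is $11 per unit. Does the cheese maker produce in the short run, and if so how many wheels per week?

Shut down

Strip out fixed cost: VC = 28y - 4y^2 + y^3. Then AVC = 28 - 4y + y^2 and MC = 28 - 8y + 3y^2.
The AVC parabola has its vertex at y = 4/2 = 2, where AVC = 28 - 4·2 + 2^2 = $24.
With P < min AVC ($11 < $24), every unit sold adds to the loss.
The firm minimizes its loss by shutting down and losing only its fixed cost of $128.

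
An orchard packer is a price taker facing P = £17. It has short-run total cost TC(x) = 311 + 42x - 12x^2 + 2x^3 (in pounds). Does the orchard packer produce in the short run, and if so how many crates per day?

Strip out fixed cost: VC = 42x - 12x^2 + 2x^3. Then AVC = 42 - 12x + 2x^2 and MC = 42 - 24x + 6x^2.
AVC hits its minimum where MC = AVC, at x = 3, giving min AVC = 42 - 12·3 + 2·3^2 = £24.
Since P = £17 < min AVC = £24, price fails to cover variable cost at any output.
The firm minimizes its loss by shutting down and losing only its fixed cost of £311.

Shut down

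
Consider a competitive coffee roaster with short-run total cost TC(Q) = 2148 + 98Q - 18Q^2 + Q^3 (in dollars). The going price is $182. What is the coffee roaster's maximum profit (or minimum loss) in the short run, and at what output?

AVC = 98 - 18Q + Q^2; min AVC = $17 at Q = 9. Since P = $182 ≥ min AVC, the firm produces.
With MC = 98 - 36Q + 3Q^2, P = MC on the upward-sloping part at Q* = 14.
TR = 182·14 = 2548. TC = 2148 + 588 = 2736. Profit = 2548 − 2736 = -$188.
By producing, the firm covers all variable cost plus $1960 of fixed cost; shutting down would lose the full $2148.

Profit = -$188 at Q = 14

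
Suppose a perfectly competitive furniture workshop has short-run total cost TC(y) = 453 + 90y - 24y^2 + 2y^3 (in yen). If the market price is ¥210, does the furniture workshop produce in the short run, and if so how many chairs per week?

Produce at y = 10

Strip out fixed cost: VC = 90y - 24y^2 + 2y^3. Then AVC = 90 - 24y + 2y^2 and MC = 90 - 48y + 6y^2.
The AVC parabola has its vertex at y = 24/4 = 6, where AVC = 90 - 24·6 + 2·6^2 = ¥18.
P = ¥210 exceeds min AVC = ¥18, so the firm stays open.
P = MC gives -120 - 48y + 6y^2 = 0, with roots -2 and 10. Take the larger (rising MC): y* = 10.
Check: AVC at y = 10 is ¥50 ≤ P, so revenue covers variable cost.
Profit = P·y − TC = 210·10 − 953 = ¥1147.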